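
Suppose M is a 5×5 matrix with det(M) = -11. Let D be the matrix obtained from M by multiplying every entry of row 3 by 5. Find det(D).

-55

Scaling one row by 5 multiplies the determinant by 5.
det(D) = (5)·(-11) = -55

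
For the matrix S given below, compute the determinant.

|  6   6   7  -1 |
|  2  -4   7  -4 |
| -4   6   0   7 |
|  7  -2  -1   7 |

Expand along row 3 (it has 1 zero):
  + (-4) · M_31   where M_31 = det([6 7 -1; -4 7 -4; -2 -1 7]) = 504
  − (6) · M_32   where M_32 = det([6 7 -1; 2 7 -4; 7 -1 7]) = 27
  − (7) · M_34   where M_34 = det([6 6 7; 2 -4 7; 7 -2 -1]) = 582
det = (+1)·(-4)·(504) + (-1)·(6)·(27) + (-1)·(7)·(582) = -6252

|S| = -6252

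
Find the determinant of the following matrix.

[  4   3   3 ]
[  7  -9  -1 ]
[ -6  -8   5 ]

Expand along row 1:
  + 4 · |-9 -1; -8 5| = 4·(-45 − 8) = -212
  − 3 · |7 -1; -6 5| = −3·(35 − 6) = -87
  + 3 · |7 -9; -6 -8| = 3·(-56 − 54) = -330
Sum: (-212) + (-87) + (-330) = -629

-629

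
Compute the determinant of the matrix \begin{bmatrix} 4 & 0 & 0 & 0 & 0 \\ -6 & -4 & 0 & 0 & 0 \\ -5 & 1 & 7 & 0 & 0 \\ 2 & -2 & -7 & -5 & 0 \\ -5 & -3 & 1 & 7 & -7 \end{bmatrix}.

-3920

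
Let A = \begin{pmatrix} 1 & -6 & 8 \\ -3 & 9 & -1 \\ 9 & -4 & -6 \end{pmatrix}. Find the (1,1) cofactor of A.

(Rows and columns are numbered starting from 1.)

Delete row 1 and column 1; the remaining 2×2 submatrix is [9 -1; -4 -6].
Its determinant is 9·(-6) − (-1)·(-4) = -58.
The cofactor carries sign (−1)^(1+1) = +1, so C_{1,1} = +(-58) = -58.

-58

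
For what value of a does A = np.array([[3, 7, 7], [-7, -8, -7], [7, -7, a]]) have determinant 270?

Expanding along the row containing a, det(A) is linear in a: det(A) = (25)·a + (245).
Set (25)·a + (245) = 270  ⇒  (25)·a = 25  ⇒  a = 1.

a = 1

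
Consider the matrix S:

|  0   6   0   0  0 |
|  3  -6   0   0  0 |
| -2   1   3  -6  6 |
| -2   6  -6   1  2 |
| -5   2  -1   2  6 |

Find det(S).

S is block lower-triangular with a 2×2 block and a 3×3 block on the diagonal, so its determinant equals the product of the determinants of the diagonal blocks.
det of the 2×2 block = -18
det of the 3×3 block = -264
det = (-18)·(-264) = 4752

4752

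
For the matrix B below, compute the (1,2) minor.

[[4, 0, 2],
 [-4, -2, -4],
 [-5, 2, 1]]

-24

Delete row 1 and column 2; the remaining 2×2 submatrix is [-4 -4; -5 1].
Its determinant is (-4)·1 − (-4)·(-5) = -24.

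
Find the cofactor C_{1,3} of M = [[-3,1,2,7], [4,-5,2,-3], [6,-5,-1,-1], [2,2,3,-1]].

Delete row 1 and column 3; the remaining 3×3 submatrix is [4 -5 -3; 6 -5 -1; 2 2 -1].
Its determinant is -58.
The cofactor carries sign (−1)^(1+3) = +1, so C_{1,3} = +(-58) = -58.

-58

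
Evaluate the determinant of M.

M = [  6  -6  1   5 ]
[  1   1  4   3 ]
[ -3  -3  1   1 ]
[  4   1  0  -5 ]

Expand along row 4 (it has 1 zero):
  − (4) · M_41   where M_41 = det([-6 1 5; 1 4 3; -3 1 1]) = 49
  + (1) · M_42   where M_42 = det([6 1 5; 1 4 3; -3 1 1]) = 61
  + (-5) · M_44   where M_44 = det([6 -6 1; 1 1 4; -3 -3 1]) = 156
det = (-1)·(4)·(49) + (+1)·(1)·(61) + (+1)·(-5)·(156) = -915

det(M) = -915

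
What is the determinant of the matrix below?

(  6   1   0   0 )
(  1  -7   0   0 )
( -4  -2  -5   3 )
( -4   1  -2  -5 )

The matrix is block lower-triangular with a 2×2 block and a 2×2 block on the diagonal, so its determinant equals the product of the determinants of the diagonal blocks.
det of the 2×2 block = -43
det of the 2×2 block = 31
det = (-43)·(31) = -1333

-1333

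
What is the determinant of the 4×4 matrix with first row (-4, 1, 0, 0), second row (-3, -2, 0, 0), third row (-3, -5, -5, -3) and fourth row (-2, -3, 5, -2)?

275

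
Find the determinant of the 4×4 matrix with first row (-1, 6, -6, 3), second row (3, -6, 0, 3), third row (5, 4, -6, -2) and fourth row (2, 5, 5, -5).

Expand along row 2 (it has 1 zero):
  − (3) · M_21   where M_21 = det([6 -6 3; 4 -6 -2; 5 5 -5]) = 330
  + (-6) · M_22   where M_22 = det([-1 -6 3; 5 -6 -2; 2 5 -5]) = -55
  + (3) · M_24   where M_24 = det([-1 6 -6; 5 4 -6; 2 5 5]) = -374
det = (-1)·(3)·(330) + (+1)·(-6)·(-55) + (+1)·(3)·(-374) = -1782

The determinant is -1782.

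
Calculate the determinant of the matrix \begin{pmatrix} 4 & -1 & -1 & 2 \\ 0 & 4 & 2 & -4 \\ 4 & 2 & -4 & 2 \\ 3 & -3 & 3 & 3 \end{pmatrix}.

Expand along row 2 (it has 1 zero):
  + (4) · M_22   where M_22 = det([4 -1 2; 4 -4 2; 3 3 3]) = -18
  − (2) · M_23   where M_23 = det([4 -1 2; 4 2 2; 3 -3 3]) = 18
  + (-4) · M_24   where M_24 = det([4 -1 -1; 4 2 -4; 3 -3 3]) = 18
det = (+1)·(4)·(-18) + (-1)·(2)·(18) + (+1)·(-4)·(18) = -180

-180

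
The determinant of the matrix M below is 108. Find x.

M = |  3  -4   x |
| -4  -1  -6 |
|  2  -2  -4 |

Expanding along the row containing x, det(M) is linear in x: det(M) = (10)·x + (88).
Set (10)·x + (88) = 108  ⇒  (10)·x = 20  ⇒  x = 2.

x = 2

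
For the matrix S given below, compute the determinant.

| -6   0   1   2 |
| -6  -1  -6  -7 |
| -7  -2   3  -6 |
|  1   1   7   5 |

Expand along row 1 (it has 1 zero):
  + (-6) · M_11   where M_11 = det([-1 -6 -7; -2 3 -6; 1 7 5]) = 38
  + (1) · M_13   where M_13 = det([-6 -1 -7; -7 -2 -6; 1 1 5]) = 30
  − (2) · M_14   where M_14 = det([-6 -1 -6; -7 -2 3; 1 1 7]) = 80
det = (+1)·(-6)·(38) + (+1)·(1)·(30) + (-1)·(2)·(80) = -358

det(S) = -358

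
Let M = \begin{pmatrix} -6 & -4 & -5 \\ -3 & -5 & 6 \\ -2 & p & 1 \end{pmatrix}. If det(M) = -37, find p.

Expanding along the column containing p, det(M) is linear in p: det(M) = (51)·p + (116).
Set (51)·p + (116) = -37  ⇒  (51)·p = -153  ⇒  p = -3.

-3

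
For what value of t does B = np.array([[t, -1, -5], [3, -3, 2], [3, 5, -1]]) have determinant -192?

Expanding along the column containing t, det(B) is linear in t: det(B) = (-7)·t + (-129).
Set (-7)·t + (-129) = -192  ⇒  (-7)·t = -63  ⇒  t = 9.

t = 9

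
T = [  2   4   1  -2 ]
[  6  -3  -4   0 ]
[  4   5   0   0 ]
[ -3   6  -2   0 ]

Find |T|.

Expand along column 4 (it has 3 zeros):
  − (-2) · M_14   where M_14 = det([6 -3 -4; 4 5 0; -3 6 -2]) = -240
det = (-1)·(-2)·(-240) = -480

det(T) = -480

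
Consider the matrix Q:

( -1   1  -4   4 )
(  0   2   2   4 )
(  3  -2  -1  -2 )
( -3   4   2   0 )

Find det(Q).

-184

Expand along row 2 (it has 1 zero):
  + (2) · M_22   where M_22 = det([-1 -4 4; 3 -1 -2; -3 2 0]) = -16
  − (2) · M_23   where M_23 = det([-1 1 4; 3 -2 -2; -3 4 0]) = 22
  + (4) · M_24   where M_24 = det([-1 1 -4; 3 -2 -1; -3 4 2]) = -27
det = (+1)·(2)·(-16) + (-1)·(2)·(22) + (+1)·(4)·(-27) = -184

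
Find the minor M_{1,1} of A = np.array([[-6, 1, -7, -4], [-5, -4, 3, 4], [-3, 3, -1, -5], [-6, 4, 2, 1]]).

Delete row 1 and column 1; the remaining 3×3 submatrix is [-4 3 4; 3 -1 -5; 4 2 1].
Its determinant is -65.

-65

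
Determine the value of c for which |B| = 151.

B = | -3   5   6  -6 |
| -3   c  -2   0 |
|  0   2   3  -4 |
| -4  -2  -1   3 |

4

Expanding along the column containing c, det(B) is linear in c: det(B) = (9)·c + (115).
Set (9)·c + (115) = 151  ⇒  (9)·c = 36  ⇒  c = 4.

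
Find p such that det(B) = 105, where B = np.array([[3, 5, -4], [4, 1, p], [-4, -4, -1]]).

Expanding along the row containing p, det(B) is linear in p: det(B) = (-8)·p + (65).
Set (-8)·p + (65) = 105  ⇒  (-8)·p = 40  ⇒  p = -5.

p = -5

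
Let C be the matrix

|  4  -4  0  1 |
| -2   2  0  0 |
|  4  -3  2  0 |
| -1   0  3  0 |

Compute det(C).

Expand along column 4 (it has 3 zeros):
  − (1) · M_14   where M_14 = det([-2 2 0; 4 -3 2; -1 0 3]) = -10
det = (-1)·(1)·(-10) = 10

10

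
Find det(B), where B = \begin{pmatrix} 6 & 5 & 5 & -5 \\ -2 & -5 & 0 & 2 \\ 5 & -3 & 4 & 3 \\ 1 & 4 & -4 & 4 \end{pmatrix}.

Expand along row 2 (it has 1 zero):
  − (-2) · M_21   where M_21 = det([5 5 -5; -3 4 3; 4 -4 4]) = 280
  + (-5) · M_22   where M_22 = det([6 5 -5; 5 4 3; 1 -4 4]) = 203
  + (2) · M_24   where M_24 = det([6 5 5; 5 -3 4; 1 4 -4]) = 211
det = (-1)·(-2)·(280) + (+1)·(-5)·(203) + (+1)·(2)·(211) = -33

|B| = -33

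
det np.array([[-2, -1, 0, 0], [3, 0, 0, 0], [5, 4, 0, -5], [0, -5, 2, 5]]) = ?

The matrix is block lower-triangular with a 2×2 block and a 2×2 block on the diagonal, so its determinant equals the product of the determinants of the diagonal blocks.
det of the 2×2 block = 3
det of the 2×2 block = 10
det = (3)·(10) = 30

The determinant is 30.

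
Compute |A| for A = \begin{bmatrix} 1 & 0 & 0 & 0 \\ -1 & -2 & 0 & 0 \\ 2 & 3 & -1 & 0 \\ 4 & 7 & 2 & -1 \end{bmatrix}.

-2

A is lower triangular, so det(A) is the product of the diagonal entries:
det = (1) · (-2) · (-1) · (-1) = -2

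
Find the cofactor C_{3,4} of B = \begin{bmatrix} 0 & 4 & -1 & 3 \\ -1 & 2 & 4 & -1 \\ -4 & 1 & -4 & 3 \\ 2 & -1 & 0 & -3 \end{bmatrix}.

Delete row 3 and column 4; the remaining 3×3 submatrix is [0 4 -1; -1 2 4; 2 -1 0].
Its determinant is 35.
The cofactor carries sign (−1)^(3+4) = −1, so C_{3,4} = −(35) = -35.

-35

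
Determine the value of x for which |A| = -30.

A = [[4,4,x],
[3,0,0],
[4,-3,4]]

Expanding along the column containing x, det(A) is linear in x: det(A) = (-9)·x + (-48).
Set (-9)·x + (-48) = -30  ⇒  (-9)·x = 18  ⇒  x = -2.

-2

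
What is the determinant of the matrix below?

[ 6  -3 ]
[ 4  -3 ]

The determinant is -6.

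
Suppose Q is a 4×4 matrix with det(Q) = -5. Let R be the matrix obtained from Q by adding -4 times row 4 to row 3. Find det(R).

-5

Adding a multiple of one row to another leaves the determinant unchanged.
det(R) = (1)·(-5) = -5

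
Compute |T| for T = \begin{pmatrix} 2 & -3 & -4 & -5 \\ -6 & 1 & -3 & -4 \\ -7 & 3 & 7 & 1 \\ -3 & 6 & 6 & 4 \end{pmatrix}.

739

Expand along row 1:
  + (2) · M_11   where M_11 = det([1 -3 -4; 3 7 1; 6 6 4]) = 136
  − (-3) · M_12   where M_12 = det([-6 -3 -4; -7 7 1; -3 6 4]) = -123
  + (-4) · M_13   where M_13 = det([-6 1 -4; -7 3 1; -3 6 4]) = 121
  − (-5) · M_14   where M_14 = det([-6 1 -3; -7 3 7; -3 6 6]) = 264
det = (+1)·(2)·(136) + (-1)·(-3)·(-123) + (+1)·(-4)·(121) + (-1)·(-5)·(264) = 739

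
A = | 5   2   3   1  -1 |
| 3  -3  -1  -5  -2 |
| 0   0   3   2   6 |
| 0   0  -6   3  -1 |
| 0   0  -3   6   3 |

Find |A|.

A is block upper-triangular with a 2×2 block and a 3×3 block on the diagonal, so its determinant equals the product of the determinants of the diagonal blocks.
det of the 2×2 block = -21
det of the 3×3 block = -75
det = (-21)·(-75) = 1575

det(A) = 1575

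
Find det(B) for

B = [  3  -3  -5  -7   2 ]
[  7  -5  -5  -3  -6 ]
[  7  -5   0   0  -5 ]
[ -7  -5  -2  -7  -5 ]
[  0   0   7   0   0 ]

det(B) = -10486

Expand along row 5 (it has 4 zeros):
  + (7) · M_53   where M_53 = det([3 -3 -7 2; 7 -5 -3 -6; 7 -5 0 -5; -7 -5 -7 -5]) = -1498
det = (+1)·(7)·(-1498) = -10486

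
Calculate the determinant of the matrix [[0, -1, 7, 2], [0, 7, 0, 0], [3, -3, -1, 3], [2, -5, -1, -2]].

574

Expand along row 2 (it has 3 zeros):
  + (7) · M_22   where M_22 = det([0 7 2; 3 -1 3; 2 -1 -2]) = 82
det = (+1)·(7)·(82) = 574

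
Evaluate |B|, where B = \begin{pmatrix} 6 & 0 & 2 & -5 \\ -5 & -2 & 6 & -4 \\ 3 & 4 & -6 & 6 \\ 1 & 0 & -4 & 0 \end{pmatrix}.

|B| = 324

Expand along row 4 (it has 2 zeros):
  − (1) · M_41   where M_41 = det([0 2 -5; -2 6 -4; 4 -6 6]) = 52
  − (-4) · M_43   where M_43 = det([6 0 -5; -5 -2 -4; 3 4 6]) = 94
det = (-1)·(1)·(52) + (-1)·(-4)·(94) = 324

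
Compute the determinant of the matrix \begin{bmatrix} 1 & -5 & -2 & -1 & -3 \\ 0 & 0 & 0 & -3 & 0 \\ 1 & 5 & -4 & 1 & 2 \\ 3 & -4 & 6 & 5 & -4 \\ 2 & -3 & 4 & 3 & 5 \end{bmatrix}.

-3336

Expand along row 2 (it has 4 zeros):
  + (-3) · M_24   where M_24 = det([1 -5 -2 -3; 1 5 -4 2; 3 -4 6 -4; 2 -3 4 5]) = 1112
det = (+1)·(-3)·(1112) = -3336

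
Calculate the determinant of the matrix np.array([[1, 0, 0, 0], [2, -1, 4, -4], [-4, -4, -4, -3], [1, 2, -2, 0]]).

-82

Expand along row 1 (it has 3 zeros):
  + (1) · M_11   where M_11 = det([-1 4 -4; -4 -4 -3; 2 -2 0]) = -82
det = (+1)·(1)·(-82) = -82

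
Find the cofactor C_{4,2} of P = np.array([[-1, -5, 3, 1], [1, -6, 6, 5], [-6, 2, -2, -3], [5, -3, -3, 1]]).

-39

Delete row 4 and column 2; the remaining 3×3 submatrix is [-1 3 1; 1 6 5; -6 -2 -3].
Its determinant is -39.
The cofactor carries sign (−1)^(4+2) = +1, so C_{4,2} = +(-39) = -39.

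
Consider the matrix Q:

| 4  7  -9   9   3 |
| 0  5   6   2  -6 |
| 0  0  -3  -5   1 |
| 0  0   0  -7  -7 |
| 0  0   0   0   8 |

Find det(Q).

Q is upper triangular, so det(Q) is the product of the diagonal entries:
det = (4) · (5) · (-3) · (-7) · (8) = 3360

det(Q) = 3360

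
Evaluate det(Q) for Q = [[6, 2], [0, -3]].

det(Q) = 6·(-3) − 2·0 = -18 − 0 = -18

det(Q) = -18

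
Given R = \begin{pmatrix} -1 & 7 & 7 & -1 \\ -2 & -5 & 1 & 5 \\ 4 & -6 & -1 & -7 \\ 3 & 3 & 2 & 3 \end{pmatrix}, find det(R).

Expand along row 1:
  + (-1) · M_11   where M_11 = det([-5 1 5; -6 -1 -7; 3 2 3]) = -103
  − (7) · M_12   where M_12 = det([-2 1 5; 4 -1 -7; 3 2 3]) = 0
  + (7) · M_13   where M_13 = det([-2 -5 5; 4 -6 -7; 3 3 3]) = 309
  − (-1) · M_14   where M_14 = det([-2 -5 1; 4 -6 -1; 3 3 2]) = 103
det = (+1)·(-1)·(-103) + (-1)·(7)·(0) + (+1)·(7)·(309) + (-1)·(-1)·(103) = 2369

2369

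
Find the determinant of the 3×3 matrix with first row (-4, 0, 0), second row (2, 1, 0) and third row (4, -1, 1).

The matrix is lower triangular, so the determinant is the product of the diagonal entries:
det = (-4) · (1) · (1) = -4

-4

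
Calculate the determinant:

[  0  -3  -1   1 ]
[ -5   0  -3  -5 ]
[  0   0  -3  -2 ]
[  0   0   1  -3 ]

The matrix is block upper-triangular with a 2×2 block and a 2×2 block on the diagonal, so its determinant equals the product of the determinants of the diagonal blocks.
det of the 2×2 block = -15
det of the 2×2 block = 11
det = (-15)·(11) = -165

-165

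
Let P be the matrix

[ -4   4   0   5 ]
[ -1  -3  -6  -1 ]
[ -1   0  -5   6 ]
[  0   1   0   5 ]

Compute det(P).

Expand along row 4 (it has 2 zeros):
  + (1) · M_42   where M_42 = det([-4 0 5; -1 -6 -1; -1 -5 6]) = 159
  + (5) · M_44   where M_44 = det([-4 4 0; -1 -3 -6; -1 0 -5]) = -56
det = (+1)·(1)·(159) + (+1)·(5)·(-56) = -121

The determinant is -121.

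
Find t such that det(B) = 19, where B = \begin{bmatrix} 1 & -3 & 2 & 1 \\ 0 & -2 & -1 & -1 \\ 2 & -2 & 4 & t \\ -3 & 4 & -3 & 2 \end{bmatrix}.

3

Expanding along the row containing t, det(B) is linear in t: det(B) = (11)·t + (-14).
Set (11)·t + (-14) = 19  ⇒  (11)·t = 33  ⇒  t = 3.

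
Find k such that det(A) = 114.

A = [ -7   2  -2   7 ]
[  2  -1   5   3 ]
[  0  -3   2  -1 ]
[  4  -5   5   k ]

Expanding along the row containing k, det(A) is linear in k: det(A) = (-87)·k + (-321).
Set (-87)·k + (-321) = 114  ⇒  (-87)·k = 435  ⇒  k = -5.

k = -5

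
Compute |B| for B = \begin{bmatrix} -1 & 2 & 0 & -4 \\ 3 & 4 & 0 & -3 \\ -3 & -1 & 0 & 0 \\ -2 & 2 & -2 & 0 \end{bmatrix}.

det(B) = -30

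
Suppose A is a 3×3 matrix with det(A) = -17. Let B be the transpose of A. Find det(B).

-17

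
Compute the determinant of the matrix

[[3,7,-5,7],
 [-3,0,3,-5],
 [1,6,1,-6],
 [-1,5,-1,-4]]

Expand along row 2 (it has 1 zero):
  − (-3) · M_21   where M_21 = det([7 -5 7; 6 1 -6; 5 -1 -4]) = -117
  − (3) · M_23   where M_23 = det([3 7 7; 1 6 -6; -1 5 -4]) = 165
  + (-5) · M_24   where M_24 = det([3 7 -5; 1 6 1; -1 5 -1]) = -88
det = (-1)·(-3)·(-117) + (-1)·(3)·(165) + (+1)·(-5)·(-88) = -406

-406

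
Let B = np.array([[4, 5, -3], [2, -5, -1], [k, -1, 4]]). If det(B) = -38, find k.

k = -4

Expanding along the column containing k, det(B) is linear in k: det(B) = (-20)·k + (-118).
Set (-20)·k + (-118) = -38  ⇒  (-20)·k = 80  ⇒  k = -4.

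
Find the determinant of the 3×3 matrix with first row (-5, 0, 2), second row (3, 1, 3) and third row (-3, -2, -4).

Expand along row 1:
  + (-5) · |1 3; -2 -4| = (-5)·(-4 − (-6)) = -10
  + 2 · |3 1; -3 -2| = 2·(-6 − (-3)) = -6
Sum: (-10) + (-6) = -16

-16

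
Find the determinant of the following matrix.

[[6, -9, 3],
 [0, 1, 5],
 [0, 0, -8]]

-48

The matrix is upper triangular, so the determinant is the product of the diagonal entries:
det = (6) · (1) · (-8) = -48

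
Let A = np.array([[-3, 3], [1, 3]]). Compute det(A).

det(A) = -12

det(A) = (-3)·3 − 3·1 = -9 − 3 = -12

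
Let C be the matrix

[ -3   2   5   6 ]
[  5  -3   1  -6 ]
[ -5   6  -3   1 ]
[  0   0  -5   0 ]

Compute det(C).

|C| = 205

Expand along row 4 (it has 3 zeros):
  − (-5) · M_43   where M_43 = det([-3 2 6; 5 -3 -6; -5 6 1]) = 41
det = (-1)·(-5)·(41) = 205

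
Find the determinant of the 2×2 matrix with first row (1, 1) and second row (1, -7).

-8

det = 1·(-7) − 1·1 = -7 − 1 = -8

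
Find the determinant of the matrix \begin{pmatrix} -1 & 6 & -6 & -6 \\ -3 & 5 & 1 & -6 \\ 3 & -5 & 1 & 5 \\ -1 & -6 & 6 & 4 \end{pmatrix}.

-100

Expand along row 1:
  + (-1) · M_11   where M_11 = det([5 1 -6; -5 1 5; -6 6 4]) = 4
  − (6) · M_12   where M_12 = det([-3 1 -6; 3 1 5; -1 6 4]) = -53
  + (-6) · M_13   where M_13 = det([-3 5 -6; 3 -5 5; -1 -6 4]) = 23
  − (-6) · M_14   where M_14 = det([-3 5 1; 3 -5 1; -1 -6 6]) = -46
det = (+1)·(-1)·(4) + (-1)·(6)·(-53) + (+1)·(-6)·(23) + (-1)·(-6)·(-46) = -100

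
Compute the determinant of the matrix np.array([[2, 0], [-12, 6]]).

det = 2·6 − 0·(-12) = 12 − 0 = 12

12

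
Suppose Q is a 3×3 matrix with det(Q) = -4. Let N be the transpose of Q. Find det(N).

det(Qᵀ) = det(Q).
det(N) = (1)·(-4) = -4

|N| = -4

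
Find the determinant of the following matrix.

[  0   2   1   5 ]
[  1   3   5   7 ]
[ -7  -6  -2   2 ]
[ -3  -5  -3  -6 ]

Expand along row 1 (it has 1 zero):
  − (2) · M_12   where M_12 = det([1 5 7; -7 -2 2; -3 -3 -6]) = -117
  + (1) · M_13   where M_13 = det([1 3 7; -7 -6 2; -3 -5 -6]) = 21
  − (5) · M_14   where M_14 = det([1 3 5; -7 -6 -2; -3 -5 -3]) = 48
det = (-1)·(2)·(-117) + (+1)·(1)·(21) + (-1)·(5)·(48) = 15

15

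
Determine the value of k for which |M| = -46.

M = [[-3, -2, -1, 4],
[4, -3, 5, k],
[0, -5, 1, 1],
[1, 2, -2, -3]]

k = -1

Expanding along the row containing k, det(M) is linear in k: det(M) = (-31)·k + (-77).
Set (-31)·k + (-77) = -46  ⇒  (-31)·k = 31  ⇒  k = -1.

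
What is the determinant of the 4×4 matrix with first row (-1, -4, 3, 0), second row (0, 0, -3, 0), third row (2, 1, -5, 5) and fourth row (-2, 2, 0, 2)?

The determinant is 192.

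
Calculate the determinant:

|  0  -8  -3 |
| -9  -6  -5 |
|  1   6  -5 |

Expand along row 1:
  − (-8) · |-9 -5; 1 -5| = −(-8)·(45 − (-5)) = 400
  + (-3) · |-9 -6; 1 6| = (-3)·(-54 − (-6)) = 144
Sum: (400) + (144) = 544

The determinant is 544.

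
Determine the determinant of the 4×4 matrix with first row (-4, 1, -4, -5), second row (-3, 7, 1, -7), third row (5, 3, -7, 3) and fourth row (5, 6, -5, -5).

-2372

Expand along row 1:
  + (-4) · M_11   where M_11 = det([7 1 -7; 3 -7 3; 6 -5 -5]) = 194
  − (1) · M_12   where M_12 = det([-3 1 -7; 5 -7 3; 5 -5 -5]) = -180
  + (-4) · M_13   where M_13 = det([-3 7 -7; 5 3 3; 5 6 -5]) = 274
  − (-5) · M_14   where M_14 = det([-3 7 1; 5 3 -7; 5 6 -5]) = -136
det = (+1)·(-4)·(194) + (-1)·(1)·(-180) + (+1)·(-4)·(274) + (-1)·(-5)·(-136) = -2372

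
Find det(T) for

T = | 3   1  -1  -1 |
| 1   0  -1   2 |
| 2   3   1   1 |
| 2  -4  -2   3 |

det(T) = 57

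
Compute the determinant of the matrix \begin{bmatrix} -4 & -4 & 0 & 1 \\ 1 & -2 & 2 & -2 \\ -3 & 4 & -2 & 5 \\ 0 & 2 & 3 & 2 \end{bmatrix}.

Expand along row 1 (it has 1 zero):
  + (-4) · M_11   where M_11 = det([-2 2 -2; 4 -2 5; 2 3 2]) = 10
  − (-4) · M_12   where M_12 = det([1 2 -2; -3 -2 5; 0 3 2]) = 11
  − (1) · M_14   where M_14 = det([1 -2 2; -3 4 -2; 0 2 3]) = -14
det = (+1)·(-4)·(10) + (-1)·(-4)·(11) + (-1)·(1)·(-14) = 18

The determinant is 18.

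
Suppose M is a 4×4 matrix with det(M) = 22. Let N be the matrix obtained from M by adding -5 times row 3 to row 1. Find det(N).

22

Adding a multiple of one row to another leaves the determinant unchanged.
det(N) = (1)·(22) = 22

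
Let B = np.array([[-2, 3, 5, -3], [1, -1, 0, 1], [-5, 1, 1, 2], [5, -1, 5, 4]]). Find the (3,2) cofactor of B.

The cofactor is 0.

Delete row 3 and column 2; the remaining 3×3 submatrix is [-2 5 -3; 1 0 1; 5 5 4].
Its determinant is 0.
The cofactor carries sign (−1)^(3+2) = −1, so C_{3,2} = −(0) = 0.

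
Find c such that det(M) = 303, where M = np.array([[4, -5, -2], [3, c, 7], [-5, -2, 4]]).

Expanding along the row containing c, det(M) is linear in c: det(M) = (6)·c + (303).
Set (6)·c + (303) = 303  ⇒  (6)·c = 0  ⇒  c = 0.

c = 0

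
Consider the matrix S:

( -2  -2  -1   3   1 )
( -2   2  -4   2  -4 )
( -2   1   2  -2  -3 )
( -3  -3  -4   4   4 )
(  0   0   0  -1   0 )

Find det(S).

|S| = -100

Expand along row 5 (it has 4 zeros):
  − (-1) · M_54   where M_54 = det([-2 -2 -1 1; -2 2 -4 -4; -2 1 2 -3; -3 -3 -4 4]) = -100
det = (-1)·(-1)·(-100) = -100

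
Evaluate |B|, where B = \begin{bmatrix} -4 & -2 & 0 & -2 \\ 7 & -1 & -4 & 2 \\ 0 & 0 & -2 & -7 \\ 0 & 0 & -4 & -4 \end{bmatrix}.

det(B) = -360

B is block upper-triangular with a 2×2 block and a 2×2 block on the diagonal, so its determinant equals the product of the determinants of the diagonal blocks.
det of the 2×2 block = 18
det of the 2×2 block = -20
det = (18)·(-20) = -360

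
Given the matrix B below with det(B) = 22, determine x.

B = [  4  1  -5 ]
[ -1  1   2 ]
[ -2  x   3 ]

-7

Expanding along the row containing x, det(B) is linear in x: det(B) = (-3)·x + (1).
Set (-3)·x + (1) = 22  ⇒  (-3)·x = 21  ⇒  x = -7.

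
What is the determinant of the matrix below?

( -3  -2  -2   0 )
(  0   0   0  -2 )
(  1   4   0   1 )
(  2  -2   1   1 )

Expand along row 2 (it has 3 zeros):
  + (-2) · M_24   where M_24 = det([-3 -2 -2; 1 4 0; 2 -2 1]) = 10
det = (+1)·(-2)·(10) = -20

-20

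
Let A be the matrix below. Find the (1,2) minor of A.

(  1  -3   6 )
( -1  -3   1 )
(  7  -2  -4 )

Delete row 1 and column 2; the remaining 2×2 submatrix is [-1 1; 7 -4].
Its determinant is (-1)·(-4) − 1·7 = -3.

-3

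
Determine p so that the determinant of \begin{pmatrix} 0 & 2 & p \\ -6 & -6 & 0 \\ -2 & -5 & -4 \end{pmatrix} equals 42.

Expanding along the column containing p, det(A) is linear in p: det(A) = (18)·p + (-48).
Set (18)·p + (-48) = 42  ⇒  (18)·p = 90  ⇒  p = 5.

5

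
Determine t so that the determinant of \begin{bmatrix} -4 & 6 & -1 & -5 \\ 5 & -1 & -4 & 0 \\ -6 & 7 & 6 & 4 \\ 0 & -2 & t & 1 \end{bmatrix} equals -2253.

-8

Expanding along the column containing t, det(M) is linear in t: det(M) = (249)·t + (-261).
Set (249)·t + (-261) = -2253  ⇒  (249)·t = -1992  ⇒  t = -8.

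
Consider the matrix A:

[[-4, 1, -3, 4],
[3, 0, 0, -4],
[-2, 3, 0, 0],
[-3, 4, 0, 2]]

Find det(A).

Expand along column 3 (it has 3 zeros):
  + (-3) · M_13   where M_13 = det([3 0 -4; -2 3 0; -3 4 2]) = 14
det = (+1)·(-3)·(14) = -42

-42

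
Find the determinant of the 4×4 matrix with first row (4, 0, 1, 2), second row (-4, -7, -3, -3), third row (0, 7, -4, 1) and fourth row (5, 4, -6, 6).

492

Expand along row 1 (it has 1 zero):
  + (4) · M_11   where M_11 = det([-7 -3 -3; 7 -4 1; 4 -6 6]) = 318
  + (1) · M_13   where M_13 = det([-4 -7 -3; 0 7 1; 5 4 6]) = -82
  − (2) · M_14   where M_14 = det([-4 -7 -3; 0 7 -4; 5 4 -6]) = 349
det = (+1)·(4)·(318) + (+1)·(1)·(-82) + (-1)·(2)·(349) = 492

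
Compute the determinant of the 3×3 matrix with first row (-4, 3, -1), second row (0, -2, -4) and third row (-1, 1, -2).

-18

Expand along column 1:
  + (-4) · |-2 -4; 1 -2| = (-4)·(4 − (-4)) = -32
  + (-1) · |3 -1; -2 -4| = (-1)·(-12 − 2) = 14
Sum: (-32) + (14) = -18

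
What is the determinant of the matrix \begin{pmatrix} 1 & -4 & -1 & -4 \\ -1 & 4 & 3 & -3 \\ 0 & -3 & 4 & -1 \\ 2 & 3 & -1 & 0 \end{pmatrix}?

355

Expand along row 3 (it has 1 zero):
  − (-3) · M_32   where M_32 = det([1 -1 -4; -1 3 -3; 2 -1 0]) = 23
  + (4) · M_33   where M_33 = det([1 -4 -4; -1 4 -3; 2 3 0]) = 77
  − (-1) · M_34   where M_34 = det([1 -4 -1; -1 4 3; 2 3 -1]) = -22
det = (-1)·(-3)·(23) + (+1)·(4)·(77) + (-1)·(-1)·(-22) = 355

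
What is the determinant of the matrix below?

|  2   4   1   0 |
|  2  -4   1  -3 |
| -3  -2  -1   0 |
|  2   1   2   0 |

-33

Expand along column 4 (it has 3 zeros):
  + (-3) · M_24   where M_24 = det([2 4 1; -3 -2 -1; 2 1 2]) = 11
det = (+1)·(-3)·(11) = -33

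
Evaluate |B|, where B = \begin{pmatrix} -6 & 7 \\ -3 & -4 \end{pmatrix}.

45

det(B) = (-6)·(-4) − 7·(-3) = 24 − (-21) = 45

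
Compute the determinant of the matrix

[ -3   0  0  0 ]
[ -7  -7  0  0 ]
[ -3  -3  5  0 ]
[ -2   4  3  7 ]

735

The matrix is lower triangular, so the determinant is the product of the diagonal entries:
det = (-3) · (-7) · (5) · (7) = 735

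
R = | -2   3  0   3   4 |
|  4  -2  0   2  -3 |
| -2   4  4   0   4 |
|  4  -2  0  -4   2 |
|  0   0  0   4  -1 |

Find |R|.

Expand along column 3 (it has 4 zeros):
  + (4) · M_33   where M_33 = det([-2 3 3 4; 4 -2 2 -3; 4 -2 -4 2; 0 0 4 -1]) = 112
det = (+1)·(4)·(112) = 448

det(R) = 448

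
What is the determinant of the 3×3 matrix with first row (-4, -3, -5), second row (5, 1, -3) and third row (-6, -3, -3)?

Expand along column 1:
  + (-4) · |1 -3; -3 -3| = (-4)·(-3 − 9) = 48
  − 5 · |-3 -5; -3 -3| = −5·(9 − 15) = 30
  + (-6) · |-3 -5; 1 -3| = (-6)·(9 − (-5)) = -84
Sum: (48) + (30) + (-84) = -6

The determinant is -6.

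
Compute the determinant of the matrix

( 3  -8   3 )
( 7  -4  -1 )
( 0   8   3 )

324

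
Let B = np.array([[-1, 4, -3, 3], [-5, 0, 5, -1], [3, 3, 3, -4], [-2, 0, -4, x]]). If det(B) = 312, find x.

x = 6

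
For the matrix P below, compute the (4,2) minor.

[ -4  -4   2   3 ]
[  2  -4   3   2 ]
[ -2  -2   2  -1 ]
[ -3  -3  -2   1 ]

54

Delete row 4 and column 2; the remaining 3×3 submatrix is [-4 2 3; 2 3 2; -2 2 -1].
Its determinant is 54.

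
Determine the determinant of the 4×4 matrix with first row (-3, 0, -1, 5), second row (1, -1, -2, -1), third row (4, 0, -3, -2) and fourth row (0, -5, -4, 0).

-64

Expand along row 4 (it has 2 zeros):
  + (-5) · M_42   where M_42 = det([-3 -1 5; 1 -2 -1; 4 -3 -2]) = 24
  − (-4) · M_43   where M_43 = det([-3 0 5; 1 -1 -1; 4 0 -2]) = 14
det = (+1)·(-5)·(24) + (-1)·(-4)·(14) = -64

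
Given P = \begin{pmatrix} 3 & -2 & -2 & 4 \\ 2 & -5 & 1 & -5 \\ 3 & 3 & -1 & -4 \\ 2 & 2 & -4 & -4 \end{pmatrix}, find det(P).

Expand along row 1:
  + (3) · M_11   where M_11 = det([-5 1 -5; 3 -1 -4; 2 -4 -4]) = 114
  − (-2) · M_12   where M_12 = det([2 1 -5; 3 -1 -4; 2 -4 -4]) = 30
  + (-2) · M_13   where M_13 = det([2 -5 -5; 3 3 -4; 2 2 -4]) = -28
  − (4) · M_14   where M_14 = det([2 -5 1; 3 3 -1; 2 2 -4]) = -70
det = (+1)·(3)·(114) + (-1)·(-2)·(30) + (+1)·(-2)·(-28) + (-1)·(4)·(-70) = 738

The determinant is 738.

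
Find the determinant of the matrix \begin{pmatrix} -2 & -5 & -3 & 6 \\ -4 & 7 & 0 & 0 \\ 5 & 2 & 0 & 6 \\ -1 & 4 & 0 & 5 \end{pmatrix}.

The determinant is 483.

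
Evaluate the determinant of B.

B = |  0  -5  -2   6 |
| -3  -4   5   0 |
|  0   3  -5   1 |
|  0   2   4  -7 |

|B| = -207

Expand along column 1 (it has 3 zeros):
  − (-3) · M_21   where M_21 = det([-5 -2 6; 3 -5 1; 2 4 -7]) = -69
det = (-1)·(-3)·(-69) = -207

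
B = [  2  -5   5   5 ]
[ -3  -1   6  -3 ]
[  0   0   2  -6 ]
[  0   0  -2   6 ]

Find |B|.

B is block upper-triangular with a 2×2 block and a 2×2 block on the diagonal, so its determinant equals the product of the determinants of the diagonal blocks.
det of the 2×2 block = -17
det of the 2×2 block = 0
det = (-17)·(0) = 0

|B| = 0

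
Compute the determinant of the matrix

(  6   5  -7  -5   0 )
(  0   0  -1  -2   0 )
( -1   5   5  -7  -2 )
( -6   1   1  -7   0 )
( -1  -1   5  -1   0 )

684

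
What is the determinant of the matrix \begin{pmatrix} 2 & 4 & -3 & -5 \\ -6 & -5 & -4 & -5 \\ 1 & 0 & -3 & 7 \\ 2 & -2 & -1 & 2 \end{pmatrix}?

Expand along row 3 (it has 1 zero):
  + (1) · M_31   where M_31 = det([4 -3 -5; -5 -4 -5; -2 -1 2]) = -97
  + (-3) · M_33   where M_33 = det([2 4 -5; -6 -5 -5; 2 -2 2]) = -142
  − (7) · M_34   where M_34 = det([2 4 -3; -6 -5 -4; 2 -2 -1]) = -128
det = (+1)·(1)·(-97) + (+1)·(-3)·(-142) + (-1)·(7)·(-128) = 1225

The determinant is 1225.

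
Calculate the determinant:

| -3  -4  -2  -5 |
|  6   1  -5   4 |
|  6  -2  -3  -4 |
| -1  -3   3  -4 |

551

Expand along row 1:
  + (-3) · M_11   where M_11 = det([1 -5 4; -2 -3 -4; -3 3 -4]) = -56
  − (-4) · M_12   where M_12 = det([6 -5 4; 6 -3 -4; -1 3 -4]) = 64
  + (-2) · M_13   where M_13 = det([6 1 4; 6 -2 -4; -1 -3 -4]) = -76
  − (-5) · M_14   where M_14 = det([6 1 -5; 6 -2 -3; -1 -3 3]) = -5
det = (+1)·(-3)·(-56) + (-1)·(-4)·(64) + (+1)·(-2)·(-76) + (-1)·(-5)·(-5) = 551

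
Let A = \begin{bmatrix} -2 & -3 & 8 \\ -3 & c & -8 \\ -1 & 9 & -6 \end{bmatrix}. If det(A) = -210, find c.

Expanding along the column containing c, det(A) is linear in c: det(A) = (20)·c + (-330).
Set (20)·c + (-330) = -210  ⇒  (20)·c = 120  ⇒  c = 6.

c = 6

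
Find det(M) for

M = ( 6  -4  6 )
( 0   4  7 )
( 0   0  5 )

The determinant is 120.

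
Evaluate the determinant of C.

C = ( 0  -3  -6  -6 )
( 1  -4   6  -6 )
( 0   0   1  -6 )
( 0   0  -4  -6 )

-90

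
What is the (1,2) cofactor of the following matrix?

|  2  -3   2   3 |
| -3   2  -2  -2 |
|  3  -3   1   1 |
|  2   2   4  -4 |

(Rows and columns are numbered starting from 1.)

Delete row 1 and column 2; the remaining 3×3 submatrix is [-3 -2 -2; 3 1 1; 2 4 -4].
Its determinant is -24.
The cofactor carries sign (−1)^(1+2) = −1, so C_{1,2} = −(-24) = 24.

24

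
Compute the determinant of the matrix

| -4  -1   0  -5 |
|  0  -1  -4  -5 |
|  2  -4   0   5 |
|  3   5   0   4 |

188

Expand along column 3 (it has 3 zeros):
  − (-4) · M_23   where M_23 = det([-4 -1 -5; 2 -4 5; 3 5 4]) = 47
det = (-1)·(-4)·(47) = 188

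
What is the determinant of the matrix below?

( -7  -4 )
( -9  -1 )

-29

det = (-7)·(-1) − (-4)·(-9) = 7 − 36 = -29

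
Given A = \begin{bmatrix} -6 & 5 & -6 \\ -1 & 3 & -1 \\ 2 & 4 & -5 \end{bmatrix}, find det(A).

91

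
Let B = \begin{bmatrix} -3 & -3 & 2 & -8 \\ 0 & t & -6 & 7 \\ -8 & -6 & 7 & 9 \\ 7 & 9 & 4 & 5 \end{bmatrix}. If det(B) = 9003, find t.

t = 9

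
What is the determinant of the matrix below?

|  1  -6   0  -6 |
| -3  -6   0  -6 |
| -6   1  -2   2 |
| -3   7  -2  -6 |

-672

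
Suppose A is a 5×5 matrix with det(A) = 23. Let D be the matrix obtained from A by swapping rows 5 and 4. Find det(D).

-23

Swapping two rows multiplies the determinant by −1.
det(D) = (-1)·(23) = -23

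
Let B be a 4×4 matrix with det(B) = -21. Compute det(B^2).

det(B^2) = (det B)^2 = (-21)^2 = 441

441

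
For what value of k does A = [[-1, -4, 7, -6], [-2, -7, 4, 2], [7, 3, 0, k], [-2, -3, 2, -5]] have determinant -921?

Expanding along the row containing k, det(A) is linear in k: det(A) = (38)·k + (-959).
Set (38)·k + (-959) = -921  ⇒  (38)·k = 38  ⇒  k = 1.

k = 1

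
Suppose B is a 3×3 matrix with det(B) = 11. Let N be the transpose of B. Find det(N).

11

det(Bᵀ) = det(B).
det(N) = (1)·(11) = 11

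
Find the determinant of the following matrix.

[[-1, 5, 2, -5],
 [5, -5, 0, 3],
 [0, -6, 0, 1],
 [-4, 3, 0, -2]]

Expand along column 3 (it has 3 zeros):
  + (2) · M_13   where M_13 = det([5 -5 3; 0 -6 1; -4 3 -2]) = -7
det = (+1)·(2)·(-7) = -14

-14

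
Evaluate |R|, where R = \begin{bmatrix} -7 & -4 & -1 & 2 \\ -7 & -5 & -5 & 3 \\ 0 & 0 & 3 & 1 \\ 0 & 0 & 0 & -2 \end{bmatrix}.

The determinant is -42.

R is block upper-triangular with a 2×2 block and a 2×2 block on the diagonal, so its determinant equals the product of the determinants of the diagonal blocks.
det of the 2×2 block = 7
det of the 2×2 block = -6
det = (7)·(-6) = -42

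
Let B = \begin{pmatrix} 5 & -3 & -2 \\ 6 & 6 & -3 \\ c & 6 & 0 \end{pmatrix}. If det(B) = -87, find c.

-5

Expanding along the column containing c, det(B) is linear in c: det(B) = (21)·c + (18).
Set (21)·c + (18) = -87  ⇒  (21)·c = -105  ⇒  c = -5.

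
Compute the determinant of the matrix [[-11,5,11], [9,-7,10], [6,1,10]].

Expand along column 1:
  + (-11) · |-7 10; 1 10| = (-11)·(-70 − 10) = 880
  − 9 · |5 11; 1 10| = −9·(50 − 11) = -351
  + 6 · |5 11; -7 10| = 6·(50 − (-77)) = 762
Sum: (880) + (-351) + (762) = 1291

The determinant is 1291.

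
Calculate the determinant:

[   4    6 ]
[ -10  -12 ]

det = 4·(-12) − 6·(-10) = -48 − (-60) = 12

12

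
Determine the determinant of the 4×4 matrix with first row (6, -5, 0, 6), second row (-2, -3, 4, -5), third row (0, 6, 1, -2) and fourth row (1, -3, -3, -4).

The determinant is 1417.

Expand along row 1 (it has 1 zero):
  + (6) · M_11   where M_11 = det([-3 4 -5; 6 1 -2; -3 -3 -4]) = 225
  − (-5) · M_12   where M_12 = det([-2 4 -5; 0 1 -2; 1 -3 -4]) = 17
  − (6) · M_14   where M_14 = det([-2 -3 4; 0 6 1; 1 -3 -3]) = 3
det = (+1)·(6)·(225) + (-1)·(-5)·(17) + (-1)·(6)·(3) = 1417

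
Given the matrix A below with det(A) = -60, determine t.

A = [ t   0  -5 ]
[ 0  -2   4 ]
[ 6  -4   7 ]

Expanding along the column containing t, det(A) is linear in t: det(A) = (2)·t + (-60).
Set (2)·t + (-60) = -60  ⇒  (2)·t = 0  ⇒  t = 0.

0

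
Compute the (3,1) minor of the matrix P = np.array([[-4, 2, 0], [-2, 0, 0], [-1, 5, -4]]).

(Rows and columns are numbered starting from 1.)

Delete row 3 and column 1; the remaining 2×2 submatrix is [2 0; 0 0].
Its determinant is 2·0 − 0·0 = 0.

The minor is 0.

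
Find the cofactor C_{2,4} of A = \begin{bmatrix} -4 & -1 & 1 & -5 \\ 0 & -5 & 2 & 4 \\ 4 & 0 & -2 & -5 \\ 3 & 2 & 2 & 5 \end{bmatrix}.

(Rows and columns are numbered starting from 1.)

Delete row 2 and column 4; the remaining 3×3 submatrix is [-4 -1 1; 4 0 -2; 3 2 2].
Its determinant is 6.
The cofactor carries sign (−1)^(2+4) = +1, so C_{2,4} = +(6) = 6.

6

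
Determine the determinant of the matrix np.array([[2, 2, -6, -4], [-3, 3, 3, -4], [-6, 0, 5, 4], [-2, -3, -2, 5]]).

272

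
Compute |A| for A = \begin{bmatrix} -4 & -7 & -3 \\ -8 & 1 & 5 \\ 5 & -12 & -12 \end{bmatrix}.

The determinant is 32.

Expand along row 1:
  + (-4) · |1 5; -12 -12| = (-4)·(-12 − (-60)) = -192
  − (-7) · |-8 5; 5 -12| = −(-7)·(96 − 25) = 497
  + (-3) · |-8 1; 5 -12| = (-3)·(96 − 5) = -273
Sum: (-192) + (497) + (-273) = 32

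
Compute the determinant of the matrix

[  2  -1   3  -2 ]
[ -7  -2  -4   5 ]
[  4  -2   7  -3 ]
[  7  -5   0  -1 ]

-207

Expand along row 4 (it has 1 zero):
  − (7) · M_41   where M_41 = det([-1 3 -2; -2 -4 5; -2 7 -3]) = 19
  + (-5) · M_42   where M_42 = det([2 3 -2; -7 -4 5; 4 7 -3]) = 17
  + (-1) · M_44   where M_44 = det([2 -1 3; -7 -2 -4; 4 -2 7]) = -11
det = (-1)·(7)·(19) + (+1)·(-5)·(17) + (+1)·(-1)·(-11) = -207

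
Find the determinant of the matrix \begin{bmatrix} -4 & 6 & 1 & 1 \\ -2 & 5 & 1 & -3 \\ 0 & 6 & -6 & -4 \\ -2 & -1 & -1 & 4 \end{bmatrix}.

Expand along row 3 (it has 1 zero):
  − (6) · M_32   where M_32 = det([-4 1 1; -2 1 -3; -2 -1 4]) = 14
  + (-6) · M_33   where M_33 = det([-4 6 1; -2 5 -3; -2 -1 4]) = 28
  − (-4) · M_34   where M_34 = det([-4 6 1; -2 5 1; -2 -1 -1]) = 4
det = (-1)·(6)·(14) + (+1)·(-6)·(28) + (-1)·(-4)·(4) = -236

-236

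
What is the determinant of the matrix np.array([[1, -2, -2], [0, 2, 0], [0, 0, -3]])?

The determinant is -6.

The matrix is upper triangular, so the determinant is the product of the diagonal entries:
det = (1) · (2) · (-3) = -6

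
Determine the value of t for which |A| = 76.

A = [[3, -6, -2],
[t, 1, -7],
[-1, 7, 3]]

t = -9

Expanding along the column containing t, det(A) is linear in t: det(A) = (4)·t + (112).
Set (4)·t + (112) = 76  ⇒  (4)·t = -36  ⇒  t = -9.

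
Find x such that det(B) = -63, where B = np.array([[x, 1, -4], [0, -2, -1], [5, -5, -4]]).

Expanding along the row containing x, det(B) is linear in x: det(B) = (3)·x + (-45).
Set (3)·x + (-45) = -63  ⇒  (3)·x = -18  ⇒  x = -6.

-6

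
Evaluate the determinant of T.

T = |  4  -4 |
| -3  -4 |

det(T) = 4·(-4) − (-4)·(-3) = -16 − 12 = -28

-28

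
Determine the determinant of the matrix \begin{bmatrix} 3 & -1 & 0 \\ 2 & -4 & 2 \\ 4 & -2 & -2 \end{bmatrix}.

Expand along column 3:
  − 2 · |3 -1; 4 -2| = −2·(-6 − (-4)) = 4
  + (-2) · |3 -1; 2 -4| = (-2)·(-12 − (-2)) = 20
Sum: (4) + (20) = 24

24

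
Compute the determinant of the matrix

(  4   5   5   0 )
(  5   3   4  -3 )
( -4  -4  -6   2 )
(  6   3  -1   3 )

Expand along row 1 (it has 1 zero):
  + (4) · M_11   where M_11 = det([3 4 -3; -4 -6 2; 3 -1 3]) = -42
  − (5) · M_12   where M_12 = det([5 4 -3; -4 -6 2; 6 -1 3]) = -104
  + (5) · M_13   where M_13 = det([5 3 -3; -4 -4 2; 6 3 3]) = -54
det = (+1)·(4)·(-42) + (-1)·(5)·(-104) + (+1)·(5)·(-54) = 82

82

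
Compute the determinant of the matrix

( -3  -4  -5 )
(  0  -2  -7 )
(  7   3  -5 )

33

Expand along column 1:
  + (-3) · |-2 -7; 3 -5| = (-3)·(10 − (-21)) = -93
  + 7 · |-4 -5; -2 -7| = 7·(28 − 10) = 126
Sum: (-93) + (126) = 33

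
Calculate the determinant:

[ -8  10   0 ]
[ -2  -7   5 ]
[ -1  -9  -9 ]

Expand along column 3:
  − 5 · |-8 10; -1 -9| = −5·(72 − (-10)) = -410
  + (-9) · |-8 10; -2 -7| = (-9)·(56 − (-20)) = -684
Sum: (-410) + (-684) = -1094

-1094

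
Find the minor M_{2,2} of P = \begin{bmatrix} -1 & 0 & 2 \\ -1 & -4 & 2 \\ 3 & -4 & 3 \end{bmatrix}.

The minor is -9.

Delete row 2 and column 2; the remaining 2×2 submatrix is [-1 2; 3 3].
Its determinant is (-1)·3 − 2·3 = -9.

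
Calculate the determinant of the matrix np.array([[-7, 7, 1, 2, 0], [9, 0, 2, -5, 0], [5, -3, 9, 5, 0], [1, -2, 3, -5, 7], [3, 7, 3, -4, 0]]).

Expand along column 5 (it has 4 zeros):
  − (7) · M_45   where M_45 = det([-7 7 1 2; 9 0 2 -5; 5 -3 9 5; 3 7 3 -4]) = 154
det = (-1)·(7)·(154) = -1078

-1078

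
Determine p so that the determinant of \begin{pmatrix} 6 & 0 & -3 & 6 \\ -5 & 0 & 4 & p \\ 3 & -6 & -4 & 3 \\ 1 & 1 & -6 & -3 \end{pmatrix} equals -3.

Expanding along the column containing p, det(B) is linear in p: det(B) = (213)·p + (849).
Set (213)·p + (849) = -3  ⇒  (213)·p = -852  ⇒  p = -4.

-4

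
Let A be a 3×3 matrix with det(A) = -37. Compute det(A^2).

1369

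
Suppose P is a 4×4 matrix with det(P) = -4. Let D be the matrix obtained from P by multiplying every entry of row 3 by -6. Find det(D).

Scaling one row by -6 multiplies the determinant by -6.
det(D) = (-6)·(-4) = 24

24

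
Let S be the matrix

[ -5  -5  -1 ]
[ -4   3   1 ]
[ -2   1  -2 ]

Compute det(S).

Expand along row 1:
  + (-5) · |3 1; 1 -2| = (-5)·(-6 − 1) = 35
  − (-5) · |-4 1; -2 -2| = −(-5)·(8 − (-2)) = 50
  + (-1) · |-4 3; -2 1| = (-1)·(-4 − (-6)) = -2
Sum: (35) + (50) + (-2) = 83

83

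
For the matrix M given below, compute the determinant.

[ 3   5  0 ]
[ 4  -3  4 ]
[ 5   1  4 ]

The determinant is -28.

Expand along column 3:
  − 4 · |3 5; 5 1| = −4·(3 − 25) = 88
  + 4 · |3 5; 4 -3| = 4·(-9 − 20) = -116
Sum: (88) + (-116) = -28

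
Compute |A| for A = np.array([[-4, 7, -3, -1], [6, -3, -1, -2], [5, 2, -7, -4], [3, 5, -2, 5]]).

754

Expand along row 1:
  + (-4) · M_11   where M_11 = det([-3 -1 -2; 2 -7 -4; 5 -2 5]) = 97
  − (7) · M_12   where M_12 = det([6 -1 -2; 5 -7 -4; 3 -2 5]) = -243
  + (-3) · M_13   where M_13 = det([6 -3 -2; 5 2 -4; 3 5 5]) = 253
  − (-1) · M_14   where M_14 = det([6 -3 -1; 5 2 -7; 3 5 -2]) = 200
det = (+1)·(-4)·(97) + (-1)·(7)·(-243) + (+1)·(-3)·(253) + (-1)·(-1)·(200) = 754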